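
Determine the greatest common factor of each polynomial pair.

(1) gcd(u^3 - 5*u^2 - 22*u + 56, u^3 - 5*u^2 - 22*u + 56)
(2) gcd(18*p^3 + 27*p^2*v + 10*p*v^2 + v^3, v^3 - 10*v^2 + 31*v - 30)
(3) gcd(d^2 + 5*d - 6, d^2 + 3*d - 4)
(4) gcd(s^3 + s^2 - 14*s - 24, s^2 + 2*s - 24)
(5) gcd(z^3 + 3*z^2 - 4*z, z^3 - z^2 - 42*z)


(1) = gcd((u - 7)*(u - 2)*(u + 4), (u - 7)*(u - 2)*(u + 4)) = u^3 - 5*u^2 - 22*u + 56
(2) = 1
(3) = gcd((d - 1)*(d + 6), (d - 1)*(d + 4)) = d - 1
(4) = s - 4
(5) = z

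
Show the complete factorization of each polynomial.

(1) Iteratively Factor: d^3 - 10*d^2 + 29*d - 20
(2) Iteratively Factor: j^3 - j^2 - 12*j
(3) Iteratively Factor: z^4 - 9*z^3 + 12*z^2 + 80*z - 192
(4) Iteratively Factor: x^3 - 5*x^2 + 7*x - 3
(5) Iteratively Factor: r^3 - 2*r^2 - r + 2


(1) = (d - 1)*(d^2 - 9*d + 20) = (d - 5)*(d - 1)*(d - 4)
(2) = (j - 4)*(j^2 + 3*j) = (j - 4)*(j + 3)*(j)
(3) = (z - 4)*(z^3 - 5*z^2 - 8*z + 48) = (z - 4)^2*(z^2 - z - 12) = (z - 4)^3*(z + 3)
(4) = (x - 1)*(x^2 - 4*x + 3) = (x - 3)*(x - 1)*(x - 1)
(5) = (r - 1)*(r^2 - r - 2) = (r - 1)*(r + 1)*(r - 2)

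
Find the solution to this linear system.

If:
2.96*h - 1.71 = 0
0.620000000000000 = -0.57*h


Then:
No Solution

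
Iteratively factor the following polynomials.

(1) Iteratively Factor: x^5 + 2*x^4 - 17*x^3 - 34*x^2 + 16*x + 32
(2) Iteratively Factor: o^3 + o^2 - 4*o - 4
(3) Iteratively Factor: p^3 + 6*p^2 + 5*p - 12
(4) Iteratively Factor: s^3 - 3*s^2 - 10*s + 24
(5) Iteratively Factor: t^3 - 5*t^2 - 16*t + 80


(1) = (x + 2)*(x^4 - 17*x^2 + 16) = (x - 1)*(x + 2)*(x^3 + x^2 - 16*x - 16) = (x - 1)*(x + 2)*(x + 4)*(x^2 - 3*x - 4) = (x - 4)*(x - 1)*(x + 2)*(x + 4)*(x + 1)
(2) = (o + 2)*(o^2 - o - 2) = (o + 1)*(o + 2)*(o - 2)
(3) = (p + 3)*(p^2 + 3*p - 4) = (p - 1)*(p + 3)*(p + 4)
(4) = (s - 2)*(s^2 - s - 12) = (s - 2)*(s + 3)*(s - 4)
(5) = (t + 4)*(t^2 - 9*t + 20) = (t - 5)*(t + 4)*(t - 4)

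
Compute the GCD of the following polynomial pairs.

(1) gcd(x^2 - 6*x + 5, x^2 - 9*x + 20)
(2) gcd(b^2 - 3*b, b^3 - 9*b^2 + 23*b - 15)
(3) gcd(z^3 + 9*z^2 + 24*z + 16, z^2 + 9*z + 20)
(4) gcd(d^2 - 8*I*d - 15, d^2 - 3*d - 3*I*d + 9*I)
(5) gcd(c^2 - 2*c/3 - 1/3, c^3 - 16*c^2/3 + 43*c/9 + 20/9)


(1) = x - 5
(2) = gcd(b*(b - 3), (b - 5)*(b - 3)*(b - 1)) = b - 3
(3) = gcd((z + 1)*(z + 4)^2, (z + 4)*(z + 5)) = z + 4
(4) = d - 3*I
(5) = gcd((c - 1)*(c + 1/3), (c - 4)*(c - 5/3)*(c + 1/3)) = c + 1/3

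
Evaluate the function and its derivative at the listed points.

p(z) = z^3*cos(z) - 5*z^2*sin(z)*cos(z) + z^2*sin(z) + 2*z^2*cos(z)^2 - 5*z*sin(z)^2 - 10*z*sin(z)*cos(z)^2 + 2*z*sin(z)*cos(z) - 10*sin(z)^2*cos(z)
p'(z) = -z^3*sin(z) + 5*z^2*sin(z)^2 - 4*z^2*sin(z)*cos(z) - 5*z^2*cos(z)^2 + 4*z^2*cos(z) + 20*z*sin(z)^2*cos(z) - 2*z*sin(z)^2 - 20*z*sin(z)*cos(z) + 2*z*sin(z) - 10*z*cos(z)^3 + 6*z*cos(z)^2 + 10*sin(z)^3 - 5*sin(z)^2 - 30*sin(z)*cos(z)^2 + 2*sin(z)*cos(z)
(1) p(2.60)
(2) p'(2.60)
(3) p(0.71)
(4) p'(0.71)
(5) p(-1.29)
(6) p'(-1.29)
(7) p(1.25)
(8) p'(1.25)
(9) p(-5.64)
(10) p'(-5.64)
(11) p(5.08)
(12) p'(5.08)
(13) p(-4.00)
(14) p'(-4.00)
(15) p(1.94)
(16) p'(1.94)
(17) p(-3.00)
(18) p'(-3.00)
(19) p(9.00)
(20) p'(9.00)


(1) = -0.03
(2) = -8.08
(3) = -6.76
(4) = -12.46
(5) = 3.41
(6) = -12.14
(7) = -8.83
(8) = 6.41
(9) = -136.56
(10) = 119.71
(11) = 50.44
(12) = 329.34
(13) = 139.28
(14) = 8.16
(15) = -0.77
(16) = 9.74
(17) = 32.32
(18) = -119.60
(19) = -387.92
(20) = -595.57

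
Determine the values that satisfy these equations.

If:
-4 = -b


Then:
b = 4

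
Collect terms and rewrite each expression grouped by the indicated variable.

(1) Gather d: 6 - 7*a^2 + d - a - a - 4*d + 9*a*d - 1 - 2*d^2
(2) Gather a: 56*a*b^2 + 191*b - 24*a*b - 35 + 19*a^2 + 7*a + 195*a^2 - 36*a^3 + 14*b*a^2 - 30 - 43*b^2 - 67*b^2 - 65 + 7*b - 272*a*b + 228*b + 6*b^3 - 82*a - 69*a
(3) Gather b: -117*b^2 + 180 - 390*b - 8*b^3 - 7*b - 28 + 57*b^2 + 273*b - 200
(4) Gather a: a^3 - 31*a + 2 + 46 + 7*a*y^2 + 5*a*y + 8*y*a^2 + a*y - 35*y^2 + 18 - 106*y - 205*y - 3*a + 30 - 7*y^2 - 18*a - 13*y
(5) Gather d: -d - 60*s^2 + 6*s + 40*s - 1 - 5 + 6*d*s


(1) = -7*a^2 - 2*a - 2*d^2 + d*(9*a - 3) + 5
(2) = -36*a^3 + a^2*(14*b + 214) + a*(56*b^2 - 296*b - 144) + 6*b^3 - 110*b^2 + 426*b - 130
(3) = -8*b^3 - 60*b^2 - 124*b - 48
(4) = a^3 + 8*a^2*y + a*(7*y^2 + 6*y - 52) - 42*y^2 - 324*y + 96
(5) = d*(6*s - 1) - 60*s^2 + 46*s - 6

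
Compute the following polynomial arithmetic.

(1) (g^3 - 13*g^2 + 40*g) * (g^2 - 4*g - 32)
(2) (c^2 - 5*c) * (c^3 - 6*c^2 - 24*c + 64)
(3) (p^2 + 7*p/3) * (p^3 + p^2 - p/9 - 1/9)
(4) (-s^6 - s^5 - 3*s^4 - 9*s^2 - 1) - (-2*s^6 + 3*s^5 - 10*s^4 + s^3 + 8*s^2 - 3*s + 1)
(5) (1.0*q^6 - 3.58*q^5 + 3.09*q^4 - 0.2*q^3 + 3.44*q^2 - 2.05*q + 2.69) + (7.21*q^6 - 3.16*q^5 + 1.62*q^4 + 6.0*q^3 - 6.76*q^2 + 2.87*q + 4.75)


(1) = g^5 - 17*g^4 + 60*g^3 + 256*g^2 - 1280*g
(2) = c^5 - 11*c^4 + 6*c^3 + 184*c^2 - 320*c
(3) = p^5 + 10*p^4/3 + 20*p^3/9 - 10*p^2/27 - 7*p/27
(4) = s^6 - 4*s^5 + 7*s^4 - s^3 - 17*s^2 + 3*s - 2
(5) = 8.21*q^6 - 6.74*q^5 + 4.71*q^4 + 5.8*q^3 - 3.32*q^2 + 0.82*q + 7.44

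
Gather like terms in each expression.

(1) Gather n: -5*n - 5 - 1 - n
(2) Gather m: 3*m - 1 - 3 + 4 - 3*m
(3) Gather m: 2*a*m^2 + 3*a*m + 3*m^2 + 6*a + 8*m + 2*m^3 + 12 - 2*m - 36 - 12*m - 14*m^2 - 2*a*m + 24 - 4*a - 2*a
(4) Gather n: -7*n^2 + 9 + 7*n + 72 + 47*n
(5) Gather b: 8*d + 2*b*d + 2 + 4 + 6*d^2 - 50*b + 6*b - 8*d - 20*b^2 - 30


(1) = -6*n - 6
(2) = 0
(3) = 2*m^3 + m^2*(2*a - 11) + m*(a - 6)
(4) = -7*n^2 + 54*n + 81
(5) = -20*b^2 + b*(2*d - 44) + 6*d^2 - 24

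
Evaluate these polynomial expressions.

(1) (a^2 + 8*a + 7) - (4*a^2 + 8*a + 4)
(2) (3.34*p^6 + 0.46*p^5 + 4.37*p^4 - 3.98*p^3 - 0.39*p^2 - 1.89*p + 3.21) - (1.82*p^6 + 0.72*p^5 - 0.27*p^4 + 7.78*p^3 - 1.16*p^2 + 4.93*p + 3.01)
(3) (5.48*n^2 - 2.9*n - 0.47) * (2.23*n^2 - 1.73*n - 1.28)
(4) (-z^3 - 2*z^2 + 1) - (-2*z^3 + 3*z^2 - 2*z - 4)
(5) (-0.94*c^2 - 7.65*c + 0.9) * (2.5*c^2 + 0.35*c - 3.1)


(1) = 3 - 3*a^2
(2) = 1.52*p^6 - 0.26*p^5 + 4.64*p^4 - 11.76*p^3 + 0.77*p^2 - 6.82*p + 0.2
(3) = 12.2204*n^4 - 15.9474*n^3 - 3.0455*n^2 + 4.5251*n + 0.6016
(4) = z^3 - 5*z^2 + 2*z + 5
(5) = -2.35*c^4 - 19.454*c^3 + 2.4865*c^2 + 24.03*c - 2.79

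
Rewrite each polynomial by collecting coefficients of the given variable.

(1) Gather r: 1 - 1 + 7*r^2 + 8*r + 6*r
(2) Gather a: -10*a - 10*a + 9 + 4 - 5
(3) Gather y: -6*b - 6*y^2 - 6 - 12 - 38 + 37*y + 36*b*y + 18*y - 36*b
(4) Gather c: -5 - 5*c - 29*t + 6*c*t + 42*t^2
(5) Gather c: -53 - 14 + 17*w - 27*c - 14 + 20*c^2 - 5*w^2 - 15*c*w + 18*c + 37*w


(1) = 7*r^2 + 14*r
(2) = 8 - 20*a
(3) = -42*b - 6*y^2 + y*(36*b + 55) - 56
(4) = c*(6*t - 5) + 42*t^2 - 29*t - 5
(5) = 20*c^2 + c*(-15*w - 9) - 5*w^2 + 54*w - 81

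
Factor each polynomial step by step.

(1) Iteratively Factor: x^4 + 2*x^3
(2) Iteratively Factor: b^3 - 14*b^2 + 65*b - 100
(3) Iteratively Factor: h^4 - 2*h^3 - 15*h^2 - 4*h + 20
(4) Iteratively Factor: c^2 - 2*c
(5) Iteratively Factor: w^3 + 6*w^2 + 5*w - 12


(1) = (x)*(x^3 + 2*x^2) = x^2*(x^2 + 2*x) = x^3*(x + 2)
(2) = (b - 5)*(b^2 - 9*b + 20) = (b - 5)*(b - 4)*(b - 5)
(3) = (h - 1)*(h^3 - h^2 - 16*h - 20) = (h - 5)*(h - 1)*(h^2 + 4*h + 4) = (h - 5)*(h - 1)*(h + 2)*(h + 2)
(4) = (c)*(c - 2)
(5) = (w + 4)*(w^2 + 2*w - 3) = (w - 1)*(w + 4)*(w + 3)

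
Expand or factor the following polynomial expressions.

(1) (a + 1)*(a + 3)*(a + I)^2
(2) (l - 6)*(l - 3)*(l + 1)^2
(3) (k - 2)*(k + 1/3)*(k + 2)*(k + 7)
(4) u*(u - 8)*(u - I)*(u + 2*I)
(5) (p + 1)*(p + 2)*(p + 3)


(1) = a^4 + 4*a^3 + 2*I*a^3 + 2*a^2 + 8*I*a^2 - 4*a + 6*I*a - 3
(2) = l^4 - 7*l^3 + l^2 + 27*l + 18
(3) = k^4 + 22*k^3/3 - 5*k^2/3 - 88*k/3 - 28/3
(4) = u^4 - 8*u^3 + I*u^3 + 2*u^2 - 8*I*u^2 - 16*u
(5) = p^3 + 6*p^2 + 11*p + 6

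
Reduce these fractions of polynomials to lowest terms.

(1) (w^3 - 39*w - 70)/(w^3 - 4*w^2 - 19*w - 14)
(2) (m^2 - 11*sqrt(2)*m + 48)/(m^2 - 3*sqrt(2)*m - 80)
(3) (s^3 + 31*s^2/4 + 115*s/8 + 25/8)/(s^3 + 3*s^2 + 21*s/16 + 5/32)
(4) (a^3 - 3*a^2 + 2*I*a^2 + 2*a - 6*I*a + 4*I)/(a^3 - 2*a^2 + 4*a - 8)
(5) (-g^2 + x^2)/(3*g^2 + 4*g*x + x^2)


(1) = (w + 5)/(w + 1)
(2) = (m - 3*sqrt(2))/(m + 5*sqrt(2))
(3) = (4*s + 20)/(4*s + 1)
(4) = (a - 1)/(a - 2*I)
(5) = (-g + x)/(3*g + x)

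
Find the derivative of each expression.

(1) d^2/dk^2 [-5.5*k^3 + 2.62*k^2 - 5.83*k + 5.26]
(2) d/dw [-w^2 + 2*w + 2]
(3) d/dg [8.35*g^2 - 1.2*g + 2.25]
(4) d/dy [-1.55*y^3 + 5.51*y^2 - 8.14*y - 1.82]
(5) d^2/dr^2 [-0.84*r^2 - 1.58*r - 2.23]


(1) = 5.24 - 33.0*k
(2) = 2 - 2*w
(3) = 16.7*g - 1.2
(4) = -4.65*y^2 + 11.02*y - 8.14
(5) = -1.68000000000000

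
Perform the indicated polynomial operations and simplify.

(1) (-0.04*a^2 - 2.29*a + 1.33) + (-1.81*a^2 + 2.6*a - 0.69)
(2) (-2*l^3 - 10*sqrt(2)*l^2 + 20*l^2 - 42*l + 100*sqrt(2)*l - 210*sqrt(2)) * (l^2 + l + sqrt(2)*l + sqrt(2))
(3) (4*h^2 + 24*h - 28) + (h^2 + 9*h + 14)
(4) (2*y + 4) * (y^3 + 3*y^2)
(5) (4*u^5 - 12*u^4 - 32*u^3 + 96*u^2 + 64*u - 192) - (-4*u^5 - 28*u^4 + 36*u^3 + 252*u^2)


(1) = -1.85*a^2 + 0.31*a + 0.64
(2) = -2*l^5 - 12*sqrt(2)*l^4 + 18*l^4 - 42*l^3 + 108*sqrt(2)*l^3 - 132*sqrt(2)*l^2 + 138*l^2 - 252*sqrt(2)*l - 220*l - 420
(3) = 5*h^2 + 33*h - 14
(4) = 2*y^4 + 10*y^3 + 12*y^2
(5) = 8*u^5 + 16*u^4 - 68*u^3 - 156*u^2 + 64*u - 192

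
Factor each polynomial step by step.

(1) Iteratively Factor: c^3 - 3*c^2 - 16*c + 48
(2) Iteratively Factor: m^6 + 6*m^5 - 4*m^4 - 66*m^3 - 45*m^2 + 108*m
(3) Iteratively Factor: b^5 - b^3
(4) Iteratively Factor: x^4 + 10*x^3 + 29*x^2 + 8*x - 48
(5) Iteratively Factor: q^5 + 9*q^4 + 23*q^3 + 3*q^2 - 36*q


(1) = (c + 4)*(c^2 - 7*c + 12) = (c - 3)*(c + 4)*(c - 4)
(2) = (m + 4)*(m^5 + 2*m^4 - 12*m^3 - 18*m^2 + 27*m) = (m + 3)*(m + 4)*(m^4 - m^3 - 9*m^2 + 9*m) = m*(m + 3)*(m + 4)*(m^3 - m^2 - 9*m + 9) = m*(m - 1)*(m + 3)*(m + 4)*(m^2 - 9) = m*(m - 3)*(m - 1)*(m + 3)*(m + 4)*(m + 3)
(3) = (b - 1)*(b^4 + b^3) = (b - 1)*(b + 1)*(b^3) = b*(b - 1)*(b + 1)*(b^2) = b^2*(b - 1)*(b + 1)*(b)
(4) = (x + 3)*(x^3 + 7*x^2 + 8*x - 16) = (x - 1)*(x + 3)*(x^2 + 8*x + 16) = (x - 1)*(x + 3)*(x + 4)*(x + 4)
(5) = (q)*(q^4 + 9*q^3 + 23*q^2 + 3*q - 36) = q*(q + 3)*(q^3 + 6*q^2 + 5*q - 12) = q*(q - 1)*(q + 3)*(q^2 + 7*q + 12) = q*(q - 1)*(q + 3)*(q + 4)*(q + 3)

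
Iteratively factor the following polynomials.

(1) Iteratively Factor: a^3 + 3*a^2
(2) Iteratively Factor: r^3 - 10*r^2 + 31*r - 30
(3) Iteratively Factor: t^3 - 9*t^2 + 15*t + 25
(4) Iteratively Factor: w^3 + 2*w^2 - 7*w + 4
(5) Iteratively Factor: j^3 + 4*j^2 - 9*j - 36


(1) = (a)*(a^2 + 3*a) = a^2*(a + 3)
(2) = (r - 5)*(r^2 - 5*r + 6) = (r - 5)*(r - 2)*(r - 3)
(3) = (t - 5)*(t^2 - 4*t - 5) = (t - 5)*(t + 1)*(t - 5)
(4) = (w - 1)*(w^2 + 3*w - 4) = (w - 1)*(w + 4)*(w - 1)
(5) = (j + 3)*(j^2 + j - 12) = (j + 3)*(j + 4)*(j - 3)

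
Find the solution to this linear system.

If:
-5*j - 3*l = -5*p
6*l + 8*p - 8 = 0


Then:
j = 9*p/5 - 4/5
l = 4/3 - 4*p/3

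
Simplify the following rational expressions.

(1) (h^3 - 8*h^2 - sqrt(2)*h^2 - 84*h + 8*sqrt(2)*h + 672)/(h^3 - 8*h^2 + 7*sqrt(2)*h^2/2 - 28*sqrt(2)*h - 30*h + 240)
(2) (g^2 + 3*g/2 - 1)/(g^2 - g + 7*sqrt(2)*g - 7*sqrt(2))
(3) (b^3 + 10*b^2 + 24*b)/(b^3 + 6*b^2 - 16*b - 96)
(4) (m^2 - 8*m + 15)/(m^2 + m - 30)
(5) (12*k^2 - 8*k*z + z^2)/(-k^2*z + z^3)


(1) = (2*h - 14*sqrt(2))/(2*h - 5*sqrt(2))
(2) = (2*g^2 + 3*g - 2)/(2*g^2 + g*(-2 + 14*sqrt(2)) - 14*sqrt(2))
(3) = b/(b - 4)
(4) = (m - 3)/(m + 6)
(5) = (12*k^2 - 8*k*z + z^2)/(-k^2*z + z^3)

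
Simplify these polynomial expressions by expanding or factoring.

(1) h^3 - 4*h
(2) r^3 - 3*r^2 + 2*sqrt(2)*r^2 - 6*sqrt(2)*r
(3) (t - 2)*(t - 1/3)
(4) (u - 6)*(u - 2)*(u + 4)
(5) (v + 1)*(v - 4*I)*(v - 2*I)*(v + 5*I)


(1) = h*(h - 2)*(h + 2)
(2) = r*(r - 3)*(r + 2*sqrt(2))
(3) = t^2 - 7*t/3 + 2/3
(4) = u^3 - 4*u^2 - 20*u + 48
(5) = v^4 + v^3 - I*v^3 + 22*v^2 - I*v^2 + 22*v - 40*I*v - 40*I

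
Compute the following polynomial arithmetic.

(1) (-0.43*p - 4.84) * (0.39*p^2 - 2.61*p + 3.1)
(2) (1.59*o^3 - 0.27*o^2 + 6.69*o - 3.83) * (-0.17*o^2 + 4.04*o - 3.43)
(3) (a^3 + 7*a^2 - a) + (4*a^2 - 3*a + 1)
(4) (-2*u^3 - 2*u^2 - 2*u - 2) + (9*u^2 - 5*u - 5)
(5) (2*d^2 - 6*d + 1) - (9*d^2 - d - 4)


(1) = -0.1677*p^3 - 0.7653*p^2 + 11.2994*p - 15.004
(2) = -0.2703*o^5 + 6.4695*o^4 - 7.6818*o^3 + 28.6048*o^2 - 38.4199*o + 13.1369
(3) = a^3 + 11*a^2 - 4*a + 1
(4) = -2*u^3 + 7*u^2 - 7*u - 7
(5) = -7*d^2 - 5*d + 5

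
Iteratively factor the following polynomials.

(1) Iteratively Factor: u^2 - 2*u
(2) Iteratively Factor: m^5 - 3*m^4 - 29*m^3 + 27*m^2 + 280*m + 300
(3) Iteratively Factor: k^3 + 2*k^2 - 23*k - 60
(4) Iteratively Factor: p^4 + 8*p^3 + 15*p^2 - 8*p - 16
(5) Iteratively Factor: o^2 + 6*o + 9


(1) = (u - 2)*(u)
(2) = (m + 3)*(m^4 - 6*m^3 - 11*m^2 + 60*m + 100) = (m + 2)*(m + 3)*(m^3 - 8*m^2 + 5*m + 50) = (m - 5)*(m + 2)*(m + 3)*(m^2 - 3*m - 10) = (m - 5)^2*(m + 2)*(m + 3)*(m + 2)
(3) = (k - 5)*(k^2 + 7*k + 12) = (k - 5)*(k + 3)*(k + 4)
(4) = (p - 1)*(p^3 + 9*p^2 + 24*p + 16) = (p - 1)*(p + 4)*(p^2 + 5*p + 4) = (p - 1)*(p + 1)*(p + 4)*(p + 4)
(5) = (o + 3)*(o + 3)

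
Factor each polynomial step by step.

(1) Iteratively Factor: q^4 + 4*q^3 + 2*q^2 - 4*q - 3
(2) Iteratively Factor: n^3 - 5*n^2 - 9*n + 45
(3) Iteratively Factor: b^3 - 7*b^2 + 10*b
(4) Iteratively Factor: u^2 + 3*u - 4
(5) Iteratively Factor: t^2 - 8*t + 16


(1) = (q - 1)*(q^3 + 5*q^2 + 7*q + 3) = (q - 1)*(q + 1)*(q^2 + 4*q + 3) = (q - 1)*(q + 1)^2*(q + 3)
(2) = (n - 3)*(n^2 - 2*n - 15) = (n - 5)*(n - 3)*(n + 3)
(3) = (b - 5)*(b^2 - 2*b) = (b - 5)*(b - 2)*(b)
(4) = (u - 1)*(u + 4)
(5) = (t - 4)*(t - 4)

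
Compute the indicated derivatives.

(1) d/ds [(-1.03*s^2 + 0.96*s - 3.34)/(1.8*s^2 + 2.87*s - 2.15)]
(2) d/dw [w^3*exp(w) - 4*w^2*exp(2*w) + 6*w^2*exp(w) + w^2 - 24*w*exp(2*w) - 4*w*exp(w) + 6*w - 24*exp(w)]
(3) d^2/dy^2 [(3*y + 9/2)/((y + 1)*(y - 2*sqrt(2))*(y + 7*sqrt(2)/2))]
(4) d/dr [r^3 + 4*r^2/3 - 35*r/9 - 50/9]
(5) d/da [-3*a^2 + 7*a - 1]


(1) = (-4.6841*s^2 + 16.453*s + 7.5218)/(3.24*s^4 + 10.332*s^3 + 0.4969*s^2 - 12.341*s + 4.6225)
(2) = w^3*exp(w) - 8*w^2*exp(2*w) + 9*w^2*exp(w) - 56*w*exp(2*w) + 8*w*exp(w) + 2*w - 24*exp(2*w) - 28*exp(w) + 6
(3) = 6*(12*y^5 + 18*sqrt(2)*y^4 + 48*y^4 + 78*sqrt(2)*y^3 + 126*y^3 + 81*sqrt(2)*y^2 + 183*y^2 - 99*sqrt(2)*y + 249*y - 42*sqrt(2) + 503)/(4*y^9 + 12*y^8 + 18*sqrt(2)*y^8 - 102*y^7 + 54*sqrt(2)*y^7 - 423*sqrt(2)*y^6 - 338*y^6 - 1413*sqrt(2)*y^5 + 1254*y^5 + 2097*sqrt(2)*y^4 + 4674*y^4 - 6188*y^3 + 10107*sqrt(2)*y^3 - 31332*y^2 + 10584*sqrt(2)*y^2 - 32928*y + 3528*sqrt(2)*y - 10976)
(4) = 3*r^2 + 8*r/3 - 35/9
(5) = 7 - 6*a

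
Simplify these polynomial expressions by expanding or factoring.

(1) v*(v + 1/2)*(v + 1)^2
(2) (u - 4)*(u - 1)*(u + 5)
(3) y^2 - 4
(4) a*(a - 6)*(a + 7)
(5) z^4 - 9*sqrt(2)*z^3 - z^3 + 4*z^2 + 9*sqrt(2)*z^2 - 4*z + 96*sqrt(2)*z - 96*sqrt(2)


(1) = v^4 + 5*v^3/2 + 2*v^2 + v/2
(2) = u^3 - 21*u + 20
(3) = (y - 2)*(y + 2)
(4) = a^3 + a^2 - 42*a
(5) = (z - 1)*(z - 8*sqrt(2))*(z - 3*sqrt(2))*(z + 2*sqrt(2))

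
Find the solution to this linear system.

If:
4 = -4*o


Then:
o = -1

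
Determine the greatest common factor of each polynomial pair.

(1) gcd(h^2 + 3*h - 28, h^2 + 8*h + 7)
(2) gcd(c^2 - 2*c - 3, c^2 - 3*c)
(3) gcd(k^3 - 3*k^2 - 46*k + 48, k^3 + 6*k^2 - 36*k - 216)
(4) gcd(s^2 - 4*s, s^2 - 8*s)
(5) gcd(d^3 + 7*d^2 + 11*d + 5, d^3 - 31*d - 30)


(1) = h + 7
(2) = c - 3
(3) = k + 6
(4) = s
(5) = d^2 + 6*d + 5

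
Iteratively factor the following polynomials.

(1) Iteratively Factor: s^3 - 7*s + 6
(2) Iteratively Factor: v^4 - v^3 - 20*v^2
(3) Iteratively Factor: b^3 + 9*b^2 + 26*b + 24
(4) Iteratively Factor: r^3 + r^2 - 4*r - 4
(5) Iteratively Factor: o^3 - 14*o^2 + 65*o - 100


(1) = (s + 3)*(s^2 - 3*s + 2) = (s - 2)*(s + 3)*(s - 1)
(2) = (v - 5)*(v^3 + 4*v^2) = v*(v - 5)*(v^2 + 4*v) = v*(v - 5)*(v + 4)*(v)
(3) = (b + 4)*(b^2 + 5*b + 6) = (b + 3)*(b + 4)*(b + 2)
(4) = (r + 2)*(r^2 - r - 2) = (r - 2)*(r + 2)*(r + 1)
(5) = (o - 5)*(o^2 - 9*o + 20) = (o - 5)*(o - 4)*(o - 5)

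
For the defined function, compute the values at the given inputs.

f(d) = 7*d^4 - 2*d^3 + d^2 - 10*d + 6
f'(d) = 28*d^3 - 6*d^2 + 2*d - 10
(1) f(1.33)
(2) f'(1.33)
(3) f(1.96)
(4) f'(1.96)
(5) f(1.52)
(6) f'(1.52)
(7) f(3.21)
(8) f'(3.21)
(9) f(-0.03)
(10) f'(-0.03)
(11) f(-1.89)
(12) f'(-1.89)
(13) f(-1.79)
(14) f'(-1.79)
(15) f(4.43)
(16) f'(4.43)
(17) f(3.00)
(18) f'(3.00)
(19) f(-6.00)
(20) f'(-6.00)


(1) = 11.67
(2) = 47.92
(3) = 78.49
(4) = 181.70
(5) = 23.45
(6) = 77.51
(7) = 661.27
(8) = 860.73
(9) = 6.30
(10) = -10.07
(11) = 131.29
(12) = -224.25
(13) = 110.44
(14) = -193.39
(15) = 2503.41
(16) = 2315.38
(17) = 498.00
(18) = 698.00
(19) = 9606.00
(20) = -6286.00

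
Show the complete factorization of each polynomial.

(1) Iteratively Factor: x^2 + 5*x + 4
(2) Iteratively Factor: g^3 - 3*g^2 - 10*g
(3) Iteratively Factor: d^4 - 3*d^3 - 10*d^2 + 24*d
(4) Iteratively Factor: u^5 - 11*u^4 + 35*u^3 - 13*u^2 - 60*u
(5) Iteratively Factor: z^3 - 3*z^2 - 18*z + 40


(1) = (x + 1)*(x + 4)
(2) = (g)*(g^2 - 3*g - 10) = g*(g + 2)*(g - 5)
(3) = (d - 4)*(d^3 + d^2 - 6*d) = (d - 4)*(d - 2)*(d^2 + 3*d) = (d - 4)*(d - 2)*(d + 3)*(d)
(4) = (u - 3)*(u^4 - 8*u^3 + 11*u^2 + 20*u) = u*(u - 3)*(u^3 - 8*u^2 + 11*u + 20) = u*(u - 4)*(u - 3)*(u^2 - 4*u - 5) = u*(u - 4)*(u - 3)*(u + 1)*(u - 5)
(5) = (z + 4)*(z^2 - 7*z + 10) = (z - 2)*(z + 4)*(z - 5)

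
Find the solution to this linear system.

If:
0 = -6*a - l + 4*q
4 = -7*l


Then:
a = 2*q/3 + 2/21
l = -4/7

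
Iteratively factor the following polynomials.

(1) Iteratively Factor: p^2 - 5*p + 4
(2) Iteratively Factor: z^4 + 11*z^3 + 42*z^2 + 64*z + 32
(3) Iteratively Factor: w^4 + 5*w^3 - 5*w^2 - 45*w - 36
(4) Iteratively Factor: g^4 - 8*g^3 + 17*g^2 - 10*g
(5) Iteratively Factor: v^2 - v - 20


(1) = (p - 1)*(p - 4)
(2) = (z + 1)*(z^3 + 10*z^2 + 32*z + 32) = (z + 1)*(z + 4)*(z^2 + 6*z + 8) = (z + 1)*(z + 4)^2*(z + 2)
(3) = (w + 4)*(w^3 + w^2 - 9*w - 9) = (w + 1)*(w + 4)*(w^2 - 9) = (w + 1)*(w + 3)*(w + 4)*(w - 3)
(4) = (g - 2)*(g^3 - 6*g^2 + 5*g) = (g - 2)*(g - 1)*(g^2 - 5*g) = g*(g - 2)*(g - 1)*(g - 5)
(5) = (v - 5)*(v + 4)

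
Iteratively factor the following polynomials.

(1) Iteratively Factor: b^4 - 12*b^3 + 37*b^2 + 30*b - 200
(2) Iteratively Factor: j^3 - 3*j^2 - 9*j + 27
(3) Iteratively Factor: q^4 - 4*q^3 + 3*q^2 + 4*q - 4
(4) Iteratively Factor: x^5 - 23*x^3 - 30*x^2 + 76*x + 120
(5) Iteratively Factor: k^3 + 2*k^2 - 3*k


(1) = (b - 5)*(b^3 - 7*b^2 + 2*b + 40) = (b - 5)*(b + 2)*(b^2 - 9*b + 20) = (b - 5)^2*(b + 2)*(b - 4)
(2) = (j + 3)*(j^2 - 6*j + 9) = (j - 3)*(j + 3)*(j - 3)
(3) = (q + 1)*(q^3 - 5*q^2 + 8*q - 4) = (q - 1)*(q + 1)*(q^2 - 4*q + 4) = (q - 2)*(q - 1)*(q + 1)*(q - 2)
(4) = (x - 5)*(x^4 + 5*x^3 + 2*x^2 - 20*x - 24) = (x - 5)*(x + 2)*(x^3 + 3*x^2 - 4*x - 12) = (x - 5)*(x - 2)*(x + 2)*(x^2 + 5*x + 6) = (x - 5)*(x - 2)*(x + 2)*(x + 3)*(x + 2)
(5) = (k - 1)*(k^2 + 3*k) = k*(k - 1)*(k + 3)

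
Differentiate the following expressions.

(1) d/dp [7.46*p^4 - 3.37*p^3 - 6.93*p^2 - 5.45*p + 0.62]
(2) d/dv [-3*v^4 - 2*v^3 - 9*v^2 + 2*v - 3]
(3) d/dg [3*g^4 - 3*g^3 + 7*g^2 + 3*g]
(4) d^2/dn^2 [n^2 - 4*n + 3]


(1) = 29.84*p^3 - 10.11*p^2 - 13.86*p - 5.45
(2) = -12*v^3 - 6*v^2 - 18*v + 2
(3) = 12*g^3 - 9*g^2 + 14*g + 3
(4) = 2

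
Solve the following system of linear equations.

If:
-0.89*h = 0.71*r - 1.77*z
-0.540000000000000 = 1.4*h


Then:
h = -0.39
r = 2.49295774647887*z + 0.483501006036217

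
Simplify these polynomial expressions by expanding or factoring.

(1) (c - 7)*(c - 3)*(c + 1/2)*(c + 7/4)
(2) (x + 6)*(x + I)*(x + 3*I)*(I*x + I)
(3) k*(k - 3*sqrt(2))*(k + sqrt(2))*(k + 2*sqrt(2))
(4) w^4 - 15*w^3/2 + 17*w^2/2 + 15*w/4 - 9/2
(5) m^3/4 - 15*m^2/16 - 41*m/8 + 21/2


(1) = c^4 - 31*c^3/4 - 5*c^2/8 + 77*c/2 + 147/8
(2) = I*x^4 - 4*x^3 + 7*I*x^3 - 28*x^2 + 3*I*x^2 - 24*x - 21*I*x - 18*I
(3) = k^4 - 14*k^2 - 12*sqrt(2)*k
(4) = (w - 6)*(w - 3/2)*(w - sqrt(2)/2)*(w + sqrt(2)/2)
(5) = (m/4 + 1)*(m - 6)*(m - 7/4)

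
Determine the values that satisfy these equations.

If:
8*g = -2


Then:
g = -1/4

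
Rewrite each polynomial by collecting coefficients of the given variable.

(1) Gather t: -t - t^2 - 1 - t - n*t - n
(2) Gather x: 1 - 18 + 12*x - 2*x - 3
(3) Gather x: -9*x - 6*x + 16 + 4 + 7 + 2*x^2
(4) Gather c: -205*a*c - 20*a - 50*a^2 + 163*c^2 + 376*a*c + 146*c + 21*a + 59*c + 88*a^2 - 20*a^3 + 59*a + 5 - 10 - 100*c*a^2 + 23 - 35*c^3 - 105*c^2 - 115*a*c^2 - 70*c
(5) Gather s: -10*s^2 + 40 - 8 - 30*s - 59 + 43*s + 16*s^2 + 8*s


(1) = -n - t^2 + t*(-n - 2) - 1
(2) = 10*x - 20
(3) = 2*x^2 - 15*x + 27
(4) = -20*a^3 + 38*a^2 + 60*a - 35*c^3 + c^2*(58 - 115*a) + c*(-100*a^2 + 171*a + 135) + 18
(5) = 6*s^2 + 21*s - 27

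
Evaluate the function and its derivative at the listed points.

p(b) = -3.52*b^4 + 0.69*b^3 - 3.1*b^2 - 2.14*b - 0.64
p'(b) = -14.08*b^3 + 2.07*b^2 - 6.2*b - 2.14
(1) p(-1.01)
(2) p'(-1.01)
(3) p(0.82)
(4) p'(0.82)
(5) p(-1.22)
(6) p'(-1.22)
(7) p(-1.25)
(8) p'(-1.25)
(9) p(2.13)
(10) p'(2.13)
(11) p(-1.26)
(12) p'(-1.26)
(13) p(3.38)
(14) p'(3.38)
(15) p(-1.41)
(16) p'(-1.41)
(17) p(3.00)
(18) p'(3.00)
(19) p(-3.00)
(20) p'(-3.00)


(1) = -6.01
(2) = 20.74
(3) = -5.69
(4) = -13.60
(5) = -11.69
(6) = 34.07
(7) = -12.75
(8) = 36.34
(9) = -85.05
(10) = -142.02
(11) = -13.12
(12) = 37.12
(13) = -476.06
(14) = -543.14
(15) = -19.63
(16) = 50.19
(17) = -301.45
(18) = -382.27
(19) = -325.87
(20) = 415.25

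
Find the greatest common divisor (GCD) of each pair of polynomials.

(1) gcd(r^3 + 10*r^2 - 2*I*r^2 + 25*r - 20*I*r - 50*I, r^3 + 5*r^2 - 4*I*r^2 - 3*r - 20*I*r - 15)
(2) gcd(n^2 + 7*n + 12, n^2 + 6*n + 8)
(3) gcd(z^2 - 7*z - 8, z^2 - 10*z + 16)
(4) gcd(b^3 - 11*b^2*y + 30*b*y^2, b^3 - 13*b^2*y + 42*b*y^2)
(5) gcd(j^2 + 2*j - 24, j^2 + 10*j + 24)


(1) = gcd((r + 5)^2*(r - 2*I), (r + 5)*(r - 3*I)*(r - I)) = r + 5
(2) = gcd((n + 3)*(n + 4), (n + 2)*(n + 4)) = n + 4
(3) = gcd((z - 8)*(z + 1), (z - 8)*(z - 2)) = z - 8
(4) = gcd(b*(b - 6*y)*(b - 5*y), b*(b - 7*y)*(b - 6*y)) = -b^2 + 6*b*y
(5) = j + 6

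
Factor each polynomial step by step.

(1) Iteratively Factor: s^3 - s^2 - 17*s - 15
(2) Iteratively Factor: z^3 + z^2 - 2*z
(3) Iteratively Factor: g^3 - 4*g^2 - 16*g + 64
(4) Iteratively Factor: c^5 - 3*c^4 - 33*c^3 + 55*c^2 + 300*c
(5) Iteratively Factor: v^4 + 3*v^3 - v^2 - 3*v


(1) = (s + 3)*(s^2 - 4*s - 5) = (s - 5)*(s + 3)*(s + 1)
(2) = (z)*(z^2 + z - 2) = z*(z + 2)*(z - 1)
(3) = (g - 4)*(g^2 - 16) = (g - 4)*(g + 4)*(g - 4)
(4) = (c - 5)*(c^4 + 2*c^3 - 23*c^2 - 60*c) = (c - 5)*(c + 3)*(c^3 - c^2 - 20*c) = (c - 5)^2*(c + 3)*(c^2 + 4*c) = (c - 5)^2*(c + 3)*(c + 4)*(c)
(5) = (v + 3)*(v^3 - v) = (v + 1)*(v + 3)*(v^2 - v) = (v - 1)*(v + 1)*(v + 3)*(v)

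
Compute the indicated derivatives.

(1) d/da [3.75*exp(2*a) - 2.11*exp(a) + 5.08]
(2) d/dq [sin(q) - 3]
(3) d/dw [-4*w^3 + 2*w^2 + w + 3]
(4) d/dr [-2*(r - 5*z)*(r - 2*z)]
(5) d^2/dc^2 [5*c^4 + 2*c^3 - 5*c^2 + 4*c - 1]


(1) = (7.5*exp(a) - 2.11)*exp(a)
(2) = cos(q)
(3) = -12*w^2 + 4*w + 1
(4) = -4*r + 14*z
(5) = 60*c^2 + 12*c - 10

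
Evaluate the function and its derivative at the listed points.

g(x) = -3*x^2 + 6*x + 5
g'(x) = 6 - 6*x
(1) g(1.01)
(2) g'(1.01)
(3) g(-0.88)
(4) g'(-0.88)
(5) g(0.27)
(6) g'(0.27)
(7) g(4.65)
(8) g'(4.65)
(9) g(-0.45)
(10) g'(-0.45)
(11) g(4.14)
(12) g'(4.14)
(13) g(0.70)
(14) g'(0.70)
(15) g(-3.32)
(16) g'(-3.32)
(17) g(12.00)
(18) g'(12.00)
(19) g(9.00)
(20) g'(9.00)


(1) = 8.00
(2) = -0.06
(3) = -2.60
(4) = 11.28
(5) = 6.40
(6) = 4.38
(7) = -31.97
(8) = -21.90
(9) = 1.69
(10) = 8.70
(11) = -21.58
(12) = -18.84
(13) = 7.73
(14) = 1.80
(15) = -47.99
(16) = 25.92
(17) = -355.00
(18) = -66.00
(19) = -184.00
(20) = -48.00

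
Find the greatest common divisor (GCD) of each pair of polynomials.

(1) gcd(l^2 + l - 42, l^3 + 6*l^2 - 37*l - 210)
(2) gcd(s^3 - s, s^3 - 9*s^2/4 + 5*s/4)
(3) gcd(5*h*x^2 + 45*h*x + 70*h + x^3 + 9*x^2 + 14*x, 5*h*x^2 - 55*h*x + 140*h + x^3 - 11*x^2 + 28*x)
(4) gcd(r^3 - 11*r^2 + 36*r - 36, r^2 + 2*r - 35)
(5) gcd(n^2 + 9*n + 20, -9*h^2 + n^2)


(1) = l^2 + l - 42
(2) = s^2 - s
(3) = 5*h + x
(4) = gcd((r - 6)*(r - 3)*(r - 2), (r - 5)*(r + 7)) = 1
(5) = 1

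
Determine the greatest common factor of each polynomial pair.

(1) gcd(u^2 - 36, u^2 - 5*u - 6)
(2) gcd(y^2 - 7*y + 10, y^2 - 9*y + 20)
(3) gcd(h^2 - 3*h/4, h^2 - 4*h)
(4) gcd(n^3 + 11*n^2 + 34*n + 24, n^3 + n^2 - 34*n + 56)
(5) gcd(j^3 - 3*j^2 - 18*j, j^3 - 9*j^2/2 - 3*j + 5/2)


(1) = u - 6
(2) = y - 5
(3) = h
(4) = 1
(5) = gcd(j*(j - 6)*(j + 3), (j - 5)*(j - 1/2)*(j + 1)) = 1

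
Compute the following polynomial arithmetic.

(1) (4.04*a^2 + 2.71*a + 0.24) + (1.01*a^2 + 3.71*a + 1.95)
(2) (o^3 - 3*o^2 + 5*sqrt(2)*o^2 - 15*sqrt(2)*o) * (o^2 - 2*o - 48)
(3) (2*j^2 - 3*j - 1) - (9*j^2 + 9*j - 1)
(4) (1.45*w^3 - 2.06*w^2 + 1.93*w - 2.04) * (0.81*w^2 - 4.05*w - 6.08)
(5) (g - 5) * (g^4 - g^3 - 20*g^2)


(1) = 5.05*a^2 + 6.42*a + 2.19
(2) = o^5 - 5*o^4 + 5*sqrt(2)*o^4 - 42*o^3 - 25*sqrt(2)*o^3 - 210*sqrt(2)*o^2 + 144*o^2 + 720*sqrt(2)*o
(3) = -7*j^2 - 12*j
(4) = 1.1745*w^5 - 7.5411*w^4 + 1.0903*w^3 + 3.0559*w^2 - 3.4724*w + 12.4032
(5) = g^5 - 6*g^4 - 15*g^3 + 100*g^2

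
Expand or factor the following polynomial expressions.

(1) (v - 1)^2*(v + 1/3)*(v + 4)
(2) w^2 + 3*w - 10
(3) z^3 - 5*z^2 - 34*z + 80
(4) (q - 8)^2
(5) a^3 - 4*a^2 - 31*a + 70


(1) = v^4 + 7*v^3/3 - 19*v^2/3 + 5*v/3 + 4/3
(2) = (w - 2)*(w + 5)
(3) = (z - 8)*(z - 2)*(z + 5)
(4) = q^2 - 16*q + 64
(5) = (a - 7)*(a - 2)*(a + 5)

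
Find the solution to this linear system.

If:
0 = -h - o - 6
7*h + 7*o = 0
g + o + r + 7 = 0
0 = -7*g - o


Then:
No Solution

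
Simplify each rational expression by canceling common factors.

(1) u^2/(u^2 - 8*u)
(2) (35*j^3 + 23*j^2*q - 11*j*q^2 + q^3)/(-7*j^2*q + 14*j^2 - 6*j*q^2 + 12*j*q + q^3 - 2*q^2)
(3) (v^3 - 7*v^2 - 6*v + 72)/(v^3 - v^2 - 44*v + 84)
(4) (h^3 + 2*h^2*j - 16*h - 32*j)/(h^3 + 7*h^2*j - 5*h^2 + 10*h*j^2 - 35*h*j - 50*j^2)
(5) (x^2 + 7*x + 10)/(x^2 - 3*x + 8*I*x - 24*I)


(1) = u/(u - 8)
(2) = (-5*j + q)/(q - 2)
(3) = (v^2 - v - 12)/(v^2 + 5*v - 14)
(4) = (h^2 - 16)/(h^2 + 5*h*j - 5*h - 25*j)
(5) = (x^2 + 7*x + 10)/(x^2 + x*(-3 + 8*I) - 24*I)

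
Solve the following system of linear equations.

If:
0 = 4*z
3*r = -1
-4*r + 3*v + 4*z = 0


Then:
r = -1/3
v = -4/9
z = 0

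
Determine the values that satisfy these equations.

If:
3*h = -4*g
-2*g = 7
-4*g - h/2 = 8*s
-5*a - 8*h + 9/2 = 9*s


Then:
a = -1103/120
g = -7/2
h = 14/3
s = 35/24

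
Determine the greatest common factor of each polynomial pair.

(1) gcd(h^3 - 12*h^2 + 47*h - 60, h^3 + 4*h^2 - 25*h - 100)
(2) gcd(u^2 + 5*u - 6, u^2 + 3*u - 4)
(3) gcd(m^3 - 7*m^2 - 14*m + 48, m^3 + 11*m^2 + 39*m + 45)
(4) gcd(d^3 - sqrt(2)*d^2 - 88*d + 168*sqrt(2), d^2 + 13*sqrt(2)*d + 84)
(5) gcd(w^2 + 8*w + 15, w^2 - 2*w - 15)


(1) = gcd((h - 5)*(h - 4)*(h - 3), (h - 5)*(h + 4)*(h + 5)) = h - 5
(2) = gcd((u - 1)*(u + 6), (u - 1)*(u + 4)) = u - 1
(3) = m + 3
(4) = d + 7*sqrt(2)
(5) = w + 3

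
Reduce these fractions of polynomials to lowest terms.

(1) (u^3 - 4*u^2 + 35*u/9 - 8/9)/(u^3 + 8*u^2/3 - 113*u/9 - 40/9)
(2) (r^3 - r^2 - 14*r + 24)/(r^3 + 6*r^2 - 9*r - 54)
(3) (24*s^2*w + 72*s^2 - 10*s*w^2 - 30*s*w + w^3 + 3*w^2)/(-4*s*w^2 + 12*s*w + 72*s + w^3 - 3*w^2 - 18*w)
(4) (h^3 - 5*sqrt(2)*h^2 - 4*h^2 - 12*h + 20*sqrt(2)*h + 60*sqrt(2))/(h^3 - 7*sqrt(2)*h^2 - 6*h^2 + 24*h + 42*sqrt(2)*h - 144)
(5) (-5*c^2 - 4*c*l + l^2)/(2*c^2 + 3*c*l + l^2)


(1) = (3*u^2 - 4*u + 1)/(3*u^2 + 16*u + 5)
(2) = (r^2 + 2*r - 8)/(r^2 + 9*r + 18)
(3) = (-6*s + w)/(w - 6)
(4) = (h^2 + h*(2 - 5*sqrt(2)) - 10*sqrt(2))/(h^2 - 7*sqrt(2)*h + 24)
(5) = (-5*c + l)/(2*c + l)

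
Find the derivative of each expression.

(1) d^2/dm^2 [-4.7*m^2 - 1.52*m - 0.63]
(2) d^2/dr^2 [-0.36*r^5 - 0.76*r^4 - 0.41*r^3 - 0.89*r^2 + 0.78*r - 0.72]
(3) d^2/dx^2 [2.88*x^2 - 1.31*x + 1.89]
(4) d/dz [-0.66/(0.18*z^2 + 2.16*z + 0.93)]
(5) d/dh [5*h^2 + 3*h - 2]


(1) = -9.40000000000000
(2) = -7.2*r^3 - 9.12*r^2 - 2.46*r - 1.78
(3) = 5.76000000000000
(4) = (0.2376*z + 1.4256)/(0.18*z^2 + 2.16*z + 0.93)^2
(5) = 10*h + 3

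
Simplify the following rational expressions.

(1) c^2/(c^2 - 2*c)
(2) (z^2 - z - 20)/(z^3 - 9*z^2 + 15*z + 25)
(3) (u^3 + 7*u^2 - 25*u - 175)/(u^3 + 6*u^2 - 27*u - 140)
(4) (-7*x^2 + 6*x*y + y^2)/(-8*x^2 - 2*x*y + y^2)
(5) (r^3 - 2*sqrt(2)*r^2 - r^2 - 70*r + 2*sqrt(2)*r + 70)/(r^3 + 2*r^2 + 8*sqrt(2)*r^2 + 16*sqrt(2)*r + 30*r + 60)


(1) = c/(c - 2)
(2) = (z + 4)/(z^2 - 4*z - 5)
(3) = (u + 5)/(u + 4)
(4) = (7*x^2 - 6*x*y - y^2)/(8*x^2 + 2*x*y - y^2)
(5) = (r^2 + r*(-7*sqrt(2) - 1) + 7*sqrt(2))/(r^2 + r*(2 + 3*sqrt(2)) + 6*sqrt(2))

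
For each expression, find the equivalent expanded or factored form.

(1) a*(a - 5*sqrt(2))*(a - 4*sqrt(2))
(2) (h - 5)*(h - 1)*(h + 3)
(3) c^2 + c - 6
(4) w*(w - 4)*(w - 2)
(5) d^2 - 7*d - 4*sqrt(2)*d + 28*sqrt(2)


(1) = a^3 - 9*sqrt(2)*a^2 + 40*a
(2) = h^3 - 3*h^2 - 13*h + 15
(3) = (c - 2)*(c + 3)
(4) = w^3 - 6*w^2 + 8*w
(5) = (d - 7)*(d - 4*sqrt(2))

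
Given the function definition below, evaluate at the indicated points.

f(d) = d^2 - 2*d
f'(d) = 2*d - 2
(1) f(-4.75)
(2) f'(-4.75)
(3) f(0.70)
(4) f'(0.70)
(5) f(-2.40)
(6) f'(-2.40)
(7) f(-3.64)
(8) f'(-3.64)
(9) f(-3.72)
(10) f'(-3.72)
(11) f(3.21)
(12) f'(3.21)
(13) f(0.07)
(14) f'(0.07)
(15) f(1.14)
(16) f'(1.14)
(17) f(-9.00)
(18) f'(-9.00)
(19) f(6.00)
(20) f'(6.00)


(1) = 32.06
(2) = -11.50
(3) = -0.91
(4) = -0.60
(5) = 10.56
(6) = -6.80
(7) = 20.53
(8) = -9.28
(9) = 21.28
(10) = -9.44
(11) = 3.88
(12) = 4.42
(13) = -0.14
(14) = -1.86
(15) = -0.98
(16) = 0.28
(17) = 99.00
(18) = -20.00
(19) = 24.00
(20) = 10.00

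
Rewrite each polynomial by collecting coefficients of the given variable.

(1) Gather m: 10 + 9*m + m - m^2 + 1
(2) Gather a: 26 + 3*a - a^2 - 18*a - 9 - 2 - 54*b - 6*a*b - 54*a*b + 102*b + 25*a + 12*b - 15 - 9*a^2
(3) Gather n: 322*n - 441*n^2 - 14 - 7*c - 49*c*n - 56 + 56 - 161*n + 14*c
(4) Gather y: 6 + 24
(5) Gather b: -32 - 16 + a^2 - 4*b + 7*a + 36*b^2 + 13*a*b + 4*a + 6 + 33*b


(1) = -m^2 + 10*m + 11
(2) = -10*a^2 + a*(10 - 60*b) + 60*b
(3) = 7*c - 441*n^2 + n*(161 - 49*c) - 14
(4) = 30
(5) = a^2 + 11*a + 36*b^2 + b*(13*a + 29) - 42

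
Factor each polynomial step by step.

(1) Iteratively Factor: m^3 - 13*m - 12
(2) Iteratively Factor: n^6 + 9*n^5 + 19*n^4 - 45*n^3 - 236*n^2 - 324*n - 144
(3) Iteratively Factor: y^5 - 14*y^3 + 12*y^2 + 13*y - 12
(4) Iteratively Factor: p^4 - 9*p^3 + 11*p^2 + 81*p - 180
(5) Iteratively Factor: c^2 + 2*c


(1) = (m + 3)*(m^2 - 3*m - 4) = (m + 1)*(m + 3)*(m - 4)
(2) = (n + 3)*(n^5 + 6*n^4 + n^3 - 48*n^2 - 92*n - 48) = (n + 3)*(n + 4)*(n^4 + 2*n^3 - 7*n^2 - 20*n - 12) = (n + 1)*(n + 3)*(n + 4)*(n^3 + n^2 - 8*n - 12) = (n + 1)*(n + 2)*(n + 3)*(n + 4)*(n^2 - n - 6) = (n - 3)*(n + 1)*(n + 2)*(n + 3)*(n + 4)*(n + 2)
(3) = (y + 4)*(y^4 - 4*y^3 + 2*y^2 + 4*y - 3) = (y - 3)*(y + 4)*(y^3 - y^2 - y + 1) = (y - 3)*(y + 1)*(y + 4)*(y^2 - 2*y + 1) = (y - 3)*(y - 1)*(y + 1)*(y + 4)*(y - 1)
(4) = (p + 3)*(p^3 - 12*p^2 + 47*p - 60) = (p - 4)*(p + 3)*(p^2 - 8*p + 15) = (p - 4)*(p - 3)*(p + 3)*(p - 5)
(5) = (c + 2)*(c)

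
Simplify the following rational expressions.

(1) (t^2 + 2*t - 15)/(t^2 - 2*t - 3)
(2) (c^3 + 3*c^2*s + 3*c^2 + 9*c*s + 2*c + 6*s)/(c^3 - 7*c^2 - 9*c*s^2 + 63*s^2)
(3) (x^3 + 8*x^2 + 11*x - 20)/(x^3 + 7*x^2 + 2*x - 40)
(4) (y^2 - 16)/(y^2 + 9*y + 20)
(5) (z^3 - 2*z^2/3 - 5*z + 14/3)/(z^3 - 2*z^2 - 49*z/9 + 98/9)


(1) = (t + 5)/(t + 1)
(2) = (-c^2 - 3*c - 2)/(-c^2 + 3*c*s + 7*c - 21*s)
(3) = (x - 1)/(x - 2)
(4) = (y - 4)/(y + 5)
(5) = (3*z - 3)/(3*z - 7)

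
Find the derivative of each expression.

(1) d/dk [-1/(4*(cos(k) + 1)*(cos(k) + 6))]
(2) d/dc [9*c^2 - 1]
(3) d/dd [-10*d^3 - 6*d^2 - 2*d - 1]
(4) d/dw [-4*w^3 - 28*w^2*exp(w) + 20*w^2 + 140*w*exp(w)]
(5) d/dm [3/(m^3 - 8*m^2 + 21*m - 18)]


(1) = -(2*cos(k) + 7)*sin(k)/(4*(cos(k) + 1)^2*(cos(k) + 6)^2)
(2) = 18*c
(3) = -30*d^2 - 12*d - 2
(4) = -28*w^2*exp(w) - 12*w^2 + 84*w*exp(w) + 40*w + 140*exp(w)
(5) = 3*(-3*m^2 + 16*m - 21)/(m^3 - 8*m^2 + 21*m - 18)^2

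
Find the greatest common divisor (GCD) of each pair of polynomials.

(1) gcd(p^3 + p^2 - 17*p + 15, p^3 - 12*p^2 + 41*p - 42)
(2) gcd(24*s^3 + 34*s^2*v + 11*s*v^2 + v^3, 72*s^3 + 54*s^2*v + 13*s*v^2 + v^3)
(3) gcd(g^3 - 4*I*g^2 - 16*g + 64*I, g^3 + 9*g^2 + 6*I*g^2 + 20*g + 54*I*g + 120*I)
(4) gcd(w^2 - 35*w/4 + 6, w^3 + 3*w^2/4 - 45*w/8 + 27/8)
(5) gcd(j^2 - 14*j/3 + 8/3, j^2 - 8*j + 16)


(1) = p - 3
(2) = gcd((s + v)*(4*s + v)*(6*s + v), (3*s + v)*(4*s + v)*(6*s + v)) = 24*s^2 + 10*s*v + v^2
(3) = gcd((g - 4)*(g + 4)*(g - 4*I), (g + 4)*(g + 5)*(g + 6*I)) = g + 4
(4) = w - 3/4
(5) = gcd((j - 4)*(j - 2/3), (j - 4)^2) = j - 4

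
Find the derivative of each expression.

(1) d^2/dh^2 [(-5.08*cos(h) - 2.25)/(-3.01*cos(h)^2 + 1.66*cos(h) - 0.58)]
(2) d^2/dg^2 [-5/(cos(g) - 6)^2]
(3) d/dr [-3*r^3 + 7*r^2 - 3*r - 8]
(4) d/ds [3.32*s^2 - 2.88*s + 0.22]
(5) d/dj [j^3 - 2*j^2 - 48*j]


(1) = (-0.5163972331*cos(h)^5 - 1.1996674884*cos(h)^4 + 2.008237729*cos(h)^3 + 1.4241632794*cos(h)^2 - 1.3973351501*cos(h) + 0.160737288)/(0.3059755259*cos(h)^6 - 0.5062319332*cos(h)^5 + 0.4560606061*cos(h)^4 - 0.2464156381*cos(h)^3 + 0.0878787879*cos(h)^2 - 0.0187963071*cos(h) + 0.0021891281)
(2) = 10*(6*cos(g) + cos(2*g) - 2)/(cos(g) - 6)^4
(3) = -9*r^2 + 14*r - 3
(4) = 6.64*s - 2.88
(5) = 3*j^2 - 4*j - 48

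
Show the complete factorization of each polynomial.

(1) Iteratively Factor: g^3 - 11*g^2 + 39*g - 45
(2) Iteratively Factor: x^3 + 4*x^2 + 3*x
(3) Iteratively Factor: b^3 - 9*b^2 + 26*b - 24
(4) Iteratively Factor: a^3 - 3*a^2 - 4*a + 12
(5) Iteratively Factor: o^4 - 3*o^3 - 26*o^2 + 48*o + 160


(1) = (g - 5)*(g^2 - 6*g + 9) = (g - 5)*(g - 3)*(g - 3)
(2) = (x + 3)*(x^2 + x) = x*(x + 3)*(x + 1)
(3) = (b - 4)*(b^2 - 5*b + 6) = (b - 4)*(b - 2)*(b - 3)
(4) = (a - 2)*(a^2 - a - 6) = (a - 3)*(a - 2)*(a + 2)
(5) = (o + 2)*(o^3 - 5*o^2 - 16*o + 80) = (o - 4)*(o + 2)*(o^2 - o - 20) = (o - 5)*(o - 4)*(o + 2)*(o + 4)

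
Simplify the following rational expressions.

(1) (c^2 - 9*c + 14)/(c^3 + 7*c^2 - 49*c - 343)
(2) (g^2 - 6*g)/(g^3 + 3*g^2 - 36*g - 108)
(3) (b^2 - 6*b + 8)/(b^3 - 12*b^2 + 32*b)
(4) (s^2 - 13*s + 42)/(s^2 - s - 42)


(1) = (c - 2)/(c^2 + 14*c + 49)
(2) = g/(g^2 + 9*g + 18)
(3) = (b - 2)/(b^2 - 8*b)
(4) = (s - 6)/(s + 6)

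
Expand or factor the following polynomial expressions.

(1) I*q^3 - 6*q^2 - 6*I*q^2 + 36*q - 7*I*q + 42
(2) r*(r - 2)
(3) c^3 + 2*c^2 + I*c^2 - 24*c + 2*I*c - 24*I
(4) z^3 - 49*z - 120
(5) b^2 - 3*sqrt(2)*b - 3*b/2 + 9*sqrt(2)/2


(1) = (q - 7)*(q + 6*I)*(I*q + I)
(2) = r^2 - 2*r
(3) = (c - 4)*(c + 6)*(c + I)
(4) = (z - 8)*(z + 3)*(z + 5)
(5) = (b - 3/2)*(b - 3*sqrt(2))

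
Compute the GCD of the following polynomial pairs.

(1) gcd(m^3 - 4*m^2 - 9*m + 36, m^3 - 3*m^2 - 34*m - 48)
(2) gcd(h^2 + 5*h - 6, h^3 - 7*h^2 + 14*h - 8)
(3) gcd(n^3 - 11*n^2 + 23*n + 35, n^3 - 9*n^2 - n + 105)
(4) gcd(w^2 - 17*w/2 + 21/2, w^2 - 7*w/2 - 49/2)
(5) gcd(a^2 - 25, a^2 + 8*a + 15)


(1) = m + 3
(2) = gcd((h - 1)*(h + 6), (h - 4)*(h - 2)*(h - 1)) = h - 1
(3) = gcd((n - 7)*(n - 5)*(n + 1), (n - 7)*(n - 5)*(n + 3)) = n^2 - 12*n + 35
(4) = w - 7
(5) = a + 5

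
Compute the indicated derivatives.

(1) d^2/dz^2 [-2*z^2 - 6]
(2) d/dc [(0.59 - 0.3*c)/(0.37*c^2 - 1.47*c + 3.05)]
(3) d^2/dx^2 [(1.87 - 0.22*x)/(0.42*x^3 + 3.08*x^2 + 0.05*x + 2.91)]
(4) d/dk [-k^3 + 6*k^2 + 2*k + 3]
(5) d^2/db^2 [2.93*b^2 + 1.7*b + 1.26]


(1) = -4
(2) = (0.111*c^2 - 0.4366*c - 0.0477)/(0.1369*c^4 - 1.0878*c^3 + 4.4179*c^2 - 8.967*c + 9.3025)
(3) = (-0.232848*x^5 + 2.250864*x^4 + 34.539736*x^3 + 109.899636*x^2 - 0.154308*x - 33.447502)/(0.074088*x^9 + 1.629936*x^8 + 11.979324*x^7 + 31.146164*x^6 + 24.012366*x^5 + 83.206032*x^4 + 13.358771*x^3 + 78.267069*x^2 + 1.270215*x + 24.642171)
(4) = -3*k^2 + 12*k + 2
(5) = 5.86000000000000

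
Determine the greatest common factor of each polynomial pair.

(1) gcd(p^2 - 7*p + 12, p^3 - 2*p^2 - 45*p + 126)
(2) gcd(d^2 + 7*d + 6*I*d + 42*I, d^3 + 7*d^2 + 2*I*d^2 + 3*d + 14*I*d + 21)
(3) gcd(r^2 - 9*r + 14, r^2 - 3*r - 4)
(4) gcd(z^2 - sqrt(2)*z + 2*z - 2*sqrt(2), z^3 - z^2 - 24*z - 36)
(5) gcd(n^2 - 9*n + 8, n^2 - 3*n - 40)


(1) = gcd((p - 4)*(p - 3), (p - 6)*(p - 3)*(p + 7)) = p - 3
(2) = gcd((d + 7)*(d + 6*I), (d + 7)*(d - I)*(d + 3*I)) = d + 7
(3) = gcd((r - 7)*(r - 2), (r - 4)*(r + 1)) = 1
(4) = gcd((z + 2)*(z - sqrt(2)), (z - 6)*(z + 2)*(z + 3)) = z + 2
(5) = gcd((n - 8)*(n - 1), (n - 8)*(n + 5)) = n - 8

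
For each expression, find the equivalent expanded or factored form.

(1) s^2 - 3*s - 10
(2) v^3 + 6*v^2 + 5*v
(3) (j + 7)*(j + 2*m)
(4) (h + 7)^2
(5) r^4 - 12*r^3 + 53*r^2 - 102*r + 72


(1) = (s - 5)*(s + 2)
(2) = v*(v + 1)*(v + 5)
(3) = j^2 + 2*j*m + 7*j + 14*m
(4) = h^2 + 14*h + 49
(5) = (r - 4)*(r - 3)^2*(r - 2)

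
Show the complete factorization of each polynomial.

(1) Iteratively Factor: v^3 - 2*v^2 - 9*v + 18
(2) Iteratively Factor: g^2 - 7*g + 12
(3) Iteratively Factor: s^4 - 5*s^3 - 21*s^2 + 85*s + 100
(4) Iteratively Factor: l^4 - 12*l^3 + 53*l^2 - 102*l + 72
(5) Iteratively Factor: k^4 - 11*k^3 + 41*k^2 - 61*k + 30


(1) = (v - 2)*(v^2 - 9) = (v - 2)*(v + 3)*(v - 3)
(2) = (g - 4)*(g - 3)
(3) = (s + 1)*(s^3 - 6*s^2 - 15*s + 100) = (s + 1)*(s + 4)*(s^2 - 10*s + 25) = (s - 5)*(s + 1)*(s + 4)*(s - 5)
(4) = (l - 3)*(l^3 - 9*l^2 + 26*l - 24) = (l - 3)^2*(l^2 - 6*l + 8) = (l - 4)*(l - 3)^2*(l - 2)
(5) = (k - 1)*(k^3 - 10*k^2 + 31*k - 30) = (k - 2)*(k - 1)*(k^2 - 8*k + 15) = (k - 3)*(k - 2)*(k - 1)*(k - 5)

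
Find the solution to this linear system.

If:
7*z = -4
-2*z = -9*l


Then:
l = -8/63
z = -4/7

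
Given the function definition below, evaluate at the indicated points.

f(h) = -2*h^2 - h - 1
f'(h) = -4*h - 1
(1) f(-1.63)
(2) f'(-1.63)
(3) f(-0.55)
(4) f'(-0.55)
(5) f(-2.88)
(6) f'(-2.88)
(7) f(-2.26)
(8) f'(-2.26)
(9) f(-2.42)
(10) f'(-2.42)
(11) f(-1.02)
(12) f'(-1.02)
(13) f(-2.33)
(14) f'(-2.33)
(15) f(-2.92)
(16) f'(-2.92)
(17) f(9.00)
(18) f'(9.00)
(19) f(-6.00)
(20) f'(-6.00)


(1) = -4.68
(2) = 5.52
(3) = -1.06
(4) = 1.20
(5) = -14.71
(6) = 10.52
(7) = -8.96
(8) = 8.04
(9) = -10.29
(10) = 8.68
(11) = -2.06
(12) = 3.08
(13) = -9.53
(14) = 8.32
(15) = -15.13
(16) = 10.68
(17) = -172.00
(18) = -37.00
(19) = -67.00
(20) = 23.00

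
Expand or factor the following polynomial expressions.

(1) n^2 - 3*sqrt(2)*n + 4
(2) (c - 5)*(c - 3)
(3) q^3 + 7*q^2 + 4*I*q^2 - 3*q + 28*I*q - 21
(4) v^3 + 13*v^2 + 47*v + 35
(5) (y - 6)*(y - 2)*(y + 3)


(1) = (n - 2*sqrt(2))*(n - sqrt(2))
(2) = c^2 - 8*c + 15
(3) = (q + 7)*(q + I)*(q + 3*I)
(4) = (v + 1)*(v + 5)*(v + 7)
(5) = y^3 - 5*y^2 - 12*y + 36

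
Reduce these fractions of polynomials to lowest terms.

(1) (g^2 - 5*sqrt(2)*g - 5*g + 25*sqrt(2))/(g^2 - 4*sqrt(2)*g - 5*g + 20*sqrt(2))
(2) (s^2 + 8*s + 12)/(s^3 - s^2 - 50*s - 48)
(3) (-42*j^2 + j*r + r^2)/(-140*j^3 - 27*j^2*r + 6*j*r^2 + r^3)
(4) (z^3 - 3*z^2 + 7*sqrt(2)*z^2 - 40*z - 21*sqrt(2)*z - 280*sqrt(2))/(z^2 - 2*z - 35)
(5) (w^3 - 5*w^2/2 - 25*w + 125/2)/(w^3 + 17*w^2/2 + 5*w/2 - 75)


(1) = (g - 5*sqrt(2))/(g - 4*sqrt(2))
(2) = (s + 2)/(s^2 - 7*s - 8)
(3) = (-6*j + r)/(-20*j^2 - j*r + r^2)
(4) = (z^2 + z*(-8 + 7*sqrt(2)) - 56*sqrt(2))/(z - 7)
(5) = (w - 5)/(w + 6)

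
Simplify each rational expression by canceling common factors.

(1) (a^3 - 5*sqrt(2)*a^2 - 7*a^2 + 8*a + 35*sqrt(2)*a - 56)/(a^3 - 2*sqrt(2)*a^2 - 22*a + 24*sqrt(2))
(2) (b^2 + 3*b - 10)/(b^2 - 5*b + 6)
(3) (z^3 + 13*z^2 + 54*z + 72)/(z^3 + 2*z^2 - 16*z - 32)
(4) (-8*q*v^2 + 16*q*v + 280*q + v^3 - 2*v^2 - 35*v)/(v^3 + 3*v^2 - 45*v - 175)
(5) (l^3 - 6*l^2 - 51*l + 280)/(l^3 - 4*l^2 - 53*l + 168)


(1) = (a - 7)/(a + 3*sqrt(2))
(2) = (b + 5)/(b - 3)
(3) = (z^2 + 9*z + 18)/(z^2 - 2*z - 8)
(4) = (-8*q + v)/(v + 5)
(5) = (l - 5)/(l - 3)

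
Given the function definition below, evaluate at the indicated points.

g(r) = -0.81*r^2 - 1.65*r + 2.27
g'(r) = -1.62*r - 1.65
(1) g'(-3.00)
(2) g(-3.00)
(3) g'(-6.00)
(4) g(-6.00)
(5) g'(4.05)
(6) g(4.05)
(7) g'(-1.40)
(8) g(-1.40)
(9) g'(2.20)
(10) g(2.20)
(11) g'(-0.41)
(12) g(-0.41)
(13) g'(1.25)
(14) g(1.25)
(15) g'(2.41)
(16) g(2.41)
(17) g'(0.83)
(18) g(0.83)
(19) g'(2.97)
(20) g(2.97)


(1) = 3.21
(2) = -0.07
(3) = 8.07
(4) = -16.99
(5) = -8.21
(6) = -17.70
(7) = 0.62
(8) = 2.99
(9) = -5.21
(10) = -5.28
(11) = -0.99
(12) = 2.81
(13) = -3.68
(14) = -1.06
(15) = -5.55
(16) = -6.41
(17) = -2.99
(18) = 0.34
(19) = -6.46
(20) = -9.78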